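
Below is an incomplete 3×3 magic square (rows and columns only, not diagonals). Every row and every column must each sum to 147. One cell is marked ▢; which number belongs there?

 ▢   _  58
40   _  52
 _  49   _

From row 2, 147 − (40 + 52) gives (2,2) = 55.
Column 2: 55 + 49 + ? = 147, so (1,2) = 43.
Column 3 must total 147; the given cells sum to 110, so (3,3) = 37.
Using row 1: 43 + 58 + ? → (1,1) = 147 − 101 = 46.

46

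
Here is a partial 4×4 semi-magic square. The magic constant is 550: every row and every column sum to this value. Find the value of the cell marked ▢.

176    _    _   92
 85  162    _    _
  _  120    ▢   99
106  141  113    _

Row 4: 106 + 141 + 113 + ? = 550, so (4,4) = 190.
The remaining cell in column 1 is (3,1) = 550 − 367 = 183.
Column 2 needs 550; the known cells sum to 423, so (1,2) = 127.
From column 4, 550 − (92 + 99 + 190) gives (2,4) = 169.
Row 1 needs 550; the known cells sum to 395, so (1,3) = 155.
Row 2 needs 550; the known cells sum to 416, so (2,3) = 134.
Row 3 needs 550; the known cells sum to 402, so (3,3) = 148.

148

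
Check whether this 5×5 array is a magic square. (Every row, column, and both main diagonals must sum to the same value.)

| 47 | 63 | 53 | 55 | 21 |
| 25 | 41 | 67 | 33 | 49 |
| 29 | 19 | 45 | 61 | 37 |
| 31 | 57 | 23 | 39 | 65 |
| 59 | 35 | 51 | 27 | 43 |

Row 1: 47 + 63 + 53 + 55 + 21 = 239.
Row 2: 25 + 41 + 67 + 33 + 49 = 215.
Row 3: 29 + 19 + 45 + 61 + 37 = 191.
Row 4: 31 + 57 + 23 + 39 + 65 = 215.
Row 5: 59 + 35 + 51 + 27 + 43 = 215.
Column 1: 47 + 25 + 29 + 31 + 59 = 191.
Column 2: 63 + 41 + 19 + 57 + 35 = 215.
Column 3: 53 + 67 + 45 + 23 + 51 = 239.
Column 4: 55 + 33 + 61 + 39 + 27 = 215.
Column 5: 21 + 49 + 37 + 65 + 43 = 215.
Main diagonal: 47 + 41 + 45 + 39 + 43 = 215.
Anti-diagonal: 21 + 33 + 45 + 57 + 59 = 215.

No — column 3 sums to 239 but row 4 sums to 215.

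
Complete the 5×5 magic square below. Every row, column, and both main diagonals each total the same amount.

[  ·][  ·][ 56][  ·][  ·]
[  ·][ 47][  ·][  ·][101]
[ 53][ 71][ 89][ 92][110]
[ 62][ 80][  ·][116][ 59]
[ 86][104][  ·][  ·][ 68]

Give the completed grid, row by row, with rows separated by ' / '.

95 113 56 74 77 / 119 47 65 83 101 / 53 71 89 92 110 / 62 80 98 116 59 / 86 104 107 50 68

Row 3 is already complete: 53 + 71 + 89 + 92 + 110 = 415, so that is the magic constant.
Using row 4: 62 + 80 + 116 + 59 + ? → (4,3) = 415 − 317 = 98.
Column 2: 47 + 71 + 80 + 104 + ? = 415, so (1,2) = 113.
From column 5, 415 − (101 + 110 + 59 + 68) gives (1,5) = 77.
Main diagonal: 47 + 89 + 116 + 68 + ? = 415, so (1,1) = 95.
The remaining cell in anti-diagonal is (2,4) = 415 − 332 = 83.
Using row 1: 95 + 113 + 56 + 77 + ? → (1,4) = 415 − 341 = 74.
The remaining cell in column 1 is (2,1) = 415 − 296 = 119.
Column 4 must total 415; the given cells sum to 365, so (5,4) = 50.
Row 2: 119 + 47 + 83 + 101 + ? = 415, so (2,3) = 65.
The remaining cell in row 5 is (5,3) = 415 − 308 = 107.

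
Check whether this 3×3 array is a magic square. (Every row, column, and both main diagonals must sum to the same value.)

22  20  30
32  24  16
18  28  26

Row 1: 22 + 20 + 30 = 72.
Row 2: 32 + 24 + 16 = 72.
Row 3: 18 + 28 + 26 = 72.
Column 1: 22 + 32 + 18 = 72.
Column 2: 20 + 24 + 28 = 72.
Column 3: 30 + 16 + 26 = 72.
Main diagonal: 22 + 24 + 26 = 72.
Anti-diagonal: 30 + 24 + 18 = 72.
All lines sum to 72.

Yes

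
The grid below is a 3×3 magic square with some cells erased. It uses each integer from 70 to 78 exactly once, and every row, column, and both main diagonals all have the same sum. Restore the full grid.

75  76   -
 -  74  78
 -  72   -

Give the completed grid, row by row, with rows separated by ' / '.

The entries are 70 through 78, which sum to 666, so each line sums to 666/3 = 222.
Row 1: 75 + 76 + ? = 222, so (1,3) = 71.
Row 2 must total 222; the given cells sum to 152, so (2,1) = 70.
From column 1, 222 − (75 + 70) gives (3,1) = 77.
Column 3: 71 + 78 + ? = 222, so (3,3) = 73.

75 76 71 / 70 74 78 / 77 72 73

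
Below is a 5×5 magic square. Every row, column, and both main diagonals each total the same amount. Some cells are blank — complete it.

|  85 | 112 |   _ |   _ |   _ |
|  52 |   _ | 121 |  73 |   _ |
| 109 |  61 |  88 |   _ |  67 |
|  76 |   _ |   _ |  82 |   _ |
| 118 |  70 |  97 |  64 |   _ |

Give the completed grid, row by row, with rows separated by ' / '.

85 112 79 106 58 / 52 94 121 73 100 / 109 61 88 115 67 / 76 103 55 82 124 / 118 70 97 64 91

Column 1 is already complete: 85 + 52 + 109 + 76 + 118 = 440, so that is the magic constant.
Row 3 needs 440; the known cells sum to 325, so (3,4) = 115.
Row 5 must total 440; the given cells sum to 349, so (5,5) = 91.
From column 4, 440 − (73 + 115 + 82 + 64) gives (1,4) = 106.
Main diagonal: 85 + 88 + 82 + 91 + ? = 440, so (2,2) = 94.
Row 2: 52 + 94 + 121 + 73 + ? = 440, so (2,5) = 100.
Using column 2: 112 + 94 + 61 + 70 + ? → (4,2) = 440 − 337 = 103.
Using anti-diagonal: 73 + 88 + 103 + 118 + ? → (1,5) = 440 − 382 = 58.
Row 1: 85 + 112 + 106 + 58 + ? = 440, so (1,3) = 79.
The remaining cell in column 3 is (4,3) = 440 − 385 = 55.
Column 5 must total 440; the given cells sum to 316, so (4,5) = 124.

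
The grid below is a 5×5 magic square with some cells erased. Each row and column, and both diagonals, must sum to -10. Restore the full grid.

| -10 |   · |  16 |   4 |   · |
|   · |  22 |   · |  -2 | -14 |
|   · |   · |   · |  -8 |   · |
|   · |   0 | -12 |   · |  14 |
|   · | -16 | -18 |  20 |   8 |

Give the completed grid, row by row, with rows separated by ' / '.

-10 -22 16 4 2 / -26 22 10 -2 -14 / 18 6 -6 -8 -20 / 12 0 -12 -24 14 / -4 -16 -18 20 8

Row 5: -16 + (-18) + 20 + 8 + ? = -10, so (5,1) = -4.
Column 4 needs -10; the known cells sum to 14, so (4,4) = -24.
Main diagonal: -10 + 22 + (-24) + 8 + ? = -10, so (3,3) = -6.
Using anti-diagonal: -2 + (-6) + 0 + (-4) + ? → (1,5) = -10 − (-12) = 2.
The remaining cell in row 1 is (1,2) = -10 − 12 = -22.
The remaining cell in row 4 is (4,1) = -10 − (-22) = 12.
Column 2 needs -10; the known cells sum to -16, so (3,2) = 6.
Column 3: 16 + (-6) + (-12) + (-18) + ? = -10, so (2,3) = 10.
Column 5 must total -10; the given cells sum to 10, so (3,5) = -20.
The remaining cell in row 2 is (2,1) = -10 − 16 = -26.
Row 3 must total -10; the given cells sum to -28, so (3,1) = 18.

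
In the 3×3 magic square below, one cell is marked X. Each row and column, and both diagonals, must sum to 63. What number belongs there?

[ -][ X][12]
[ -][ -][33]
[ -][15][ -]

Column 3 needs 63; the known cells sum to 45, so (3,3) = 18.
Row 3 must total 63; the given cells sum to 33, so (3,1) = 30.
The remaining cell in anti-diagonal is (2,2) = 63 − 42 = 21.
Row 2 needs 63; the known cells sum to 54, so (2,1) = 9.
The remaining cell in column 1 is (1,1) = 63 − 39 = 24.
From column 2, 63 − (21 + 15) gives (1,2) = 27.

27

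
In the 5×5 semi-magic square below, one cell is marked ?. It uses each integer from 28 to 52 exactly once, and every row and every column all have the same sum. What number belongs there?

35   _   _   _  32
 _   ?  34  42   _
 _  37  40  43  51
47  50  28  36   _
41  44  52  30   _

The entries are 28 through 52, which sum to 1000, so each line sums to 1000/5 = 200.
Row 3: 37 + 40 + 43 + 51 + ? = 200, so (3,1) = 29.
Row 4: 47 + 50 + 28 + 36 + ? = 200, so (4,5) = 39.
Using row 5: 41 + 44 + 52 + 30 + ? → (5,5) = 200 − 167 = 33.
Column 1: 35 + 29 + 47 + 41 + ? = 200, so (2,1) = 48.
The remaining cell in column 3 is (1,3) = 200 − 154 = 46.
From column 4, 200 − (42 + 43 + 36 + 30) gives (1,4) = 49.
Using column 5: 32 + 51 + 39 + 33 + ? → (2,5) = 200 − 155 = 45.
Row 1 needs 200; the known cells sum to 162, so (1,2) = 38.
The remaining cell in row 2 is (2,2) = 200 − 169 = 31.

31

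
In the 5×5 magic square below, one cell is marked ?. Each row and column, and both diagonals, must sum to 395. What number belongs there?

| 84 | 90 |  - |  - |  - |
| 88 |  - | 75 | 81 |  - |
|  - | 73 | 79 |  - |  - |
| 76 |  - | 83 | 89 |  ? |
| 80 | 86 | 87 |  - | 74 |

70

Row 5 needs 395; the known cells sum to 327, so (5,4) = 68.
From column 1, 395 − (84 + 88 + 76 + 80) gives (3,1) = 67.
Column 3 needs 395; the known cells sum to 324, so (1,3) = 71.
Main diagonal needs 395; the known cells sum to 326, so (2,2) = 69.
From row 2, 395 − (88 + 69 + 75 + 81) gives (2,5) = 82.
The remaining cell in column 2 is (4,2) = 395 − 318 = 77.
Anti-diagonal: 81 + 79 + 77 + 80 + ? = 395, so (1,5) = 78.
Row 1: 84 + 90 + 71 + 78 + ? = 395, so (1,4) = 72.
From row 4, 395 − (76 + 77 + 83 + 89) gives (4,5) = 70.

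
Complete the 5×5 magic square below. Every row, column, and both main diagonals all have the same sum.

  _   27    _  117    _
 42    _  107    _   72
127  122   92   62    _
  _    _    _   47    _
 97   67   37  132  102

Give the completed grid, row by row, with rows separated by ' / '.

57 27 147 117 87 / 42 137 107 77 72 / 127 122 92 62 32 / 112 82 52 47 142 / 97 67 37 132 102

Row 5 is already complete: 97 + 67 + 37 + 132 + 102 = 435, so that is the magic constant.
Row 3 must total 435; the given cells sum to 403, so (3,5) = 32.
The remaining cell in column 4 is (2,4) = 435 − 358 = 77.
Row 2 must total 435; the given cells sum to 298, so (2,2) = 137.
Column 2: 27 + 137 + 122 + 67 + ? = 435, so (4,2) = 82.
Main diagonal: 137 + 92 + 47 + 102 + ? = 435, so (1,1) = 57.
The remaining cell in anti-diagonal is (1,5) = 435 − 348 = 87.
Row 1: 57 + 27 + 117 + 87 + ? = 435, so (1,3) = 147.
The remaining cell in column 1 is (4,1) = 435 − 323 = 112.
Column 3: 147 + 107 + 92 + 37 + ? = 435, so (4,3) = 52.
Column 5 needs 435; the known cells sum to 293, so (4,5) = 142.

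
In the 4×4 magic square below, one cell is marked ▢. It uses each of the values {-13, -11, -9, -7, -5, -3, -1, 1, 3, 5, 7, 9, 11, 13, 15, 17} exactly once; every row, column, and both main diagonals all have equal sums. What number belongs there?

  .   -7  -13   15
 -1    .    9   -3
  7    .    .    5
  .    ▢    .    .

17

The 16 entries sum to 32, so each line sums to 32/4 = 8.
From row 1, 8 − (-7 + (-13) + 15) gives (1,1) = 13.
The remaining cell in row 2 is (2,2) = 8 − 5 = 3.
The remaining cell in column 1 is (4,1) = 8 − 19 = -11.
Column 4 needs 8; the known cells sum to 17, so (4,4) = -9.
Main diagonal: 13 + 3 + (-9) + ? = 8, so (3,3) = 1.
Anti-diagonal must total 8; the given cells sum to 13, so (3,2) = -5.
Using column 2: -7 + 3 + (-5) + ? → (4,2) = 8 − (-9) = 17.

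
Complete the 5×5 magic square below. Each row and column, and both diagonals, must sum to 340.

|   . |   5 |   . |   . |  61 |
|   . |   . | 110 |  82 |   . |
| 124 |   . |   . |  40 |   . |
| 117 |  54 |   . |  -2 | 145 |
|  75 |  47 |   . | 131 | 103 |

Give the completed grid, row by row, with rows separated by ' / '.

33 5 152 89 61 / -9 138 110 82 19 / 124 96 68 40 12 / 117 54 26 -2 145 / 75 47 -16 131 103

Row 4 must total 340; the given cells sum to 314, so (4,3) = 26.
The remaining cell in row 5 is (5,3) = 340 − 356 = -16.
The remaining cell in column 4 is (1,4) = 340 − 251 = 89.
Anti-diagonal: 61 + 82 + 54 + 75 + ? = 340, so (3,3) = 68.
Column 3: 110 + 68 + 26 + (-16) + ? = 340, so (1,3) = 152.
Row 1 must total 340; the given cells sum to 307, so (1,1) = 33.
The remaining cell in column 1 is (2,1) = 340 − 349 = -9.
Main diagonal must total 340; the given cells sum to 202, so (2,2) = 138.
The remaining cell in row 2 is (2,5) = 340 − 321 = 19.
From column 2, 340 − (5 + 138 + 54 + 47) gives (3,2) = 96.
From column 5, 340 − (61 + 19 + 145 + 103) gives (3,5) = 12.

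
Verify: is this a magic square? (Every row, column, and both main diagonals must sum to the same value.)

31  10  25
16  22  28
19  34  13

Yes

Row 1: 31 + 10 + 25 = 66.
Row 2: 16 + 22 + 28 = 66.
Row 3: 19 + 34 + 13 = 66.
Column 1: 31 + 16 + 19 = 66.
Column 2: 10 + 22 + 34 = 66.
Column 3: 25 + 28 + 13 = 66.
Main diagonal: 31 + 22 + 13 = 66.
Anti-diagonal: 25 + 22 + 19 = 66.
All lines sum to 66.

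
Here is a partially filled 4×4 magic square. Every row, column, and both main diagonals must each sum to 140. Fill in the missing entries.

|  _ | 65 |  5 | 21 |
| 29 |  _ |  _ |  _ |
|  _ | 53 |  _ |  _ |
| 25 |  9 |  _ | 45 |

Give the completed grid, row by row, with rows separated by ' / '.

From row 1, 140 − (65 + 5 + 21) gives (1,1) = 49.
From row 4, 140 − (25 + 9 + 45) gives (4,3) = 61.
Column 1 must total 140; the given cells sum to 103, so (3,1) = 37.
Column 2: 65 + 53 + 9 + ? = 140, so (2,2) = 13.
Using main diagonal: 49 + 13 + 45 + ? → (3,3) = 140 − 107 = 33.
Anti-diagonal needs 140; the known cells sum to 99, so (2,3) = 41.
Using row 2: 29 + 13 + 41 + ? → (2,4) = 140 − 83 = 57.
Row 3 needs 140; the known cells sum to 123, so (3,4) = 17.

49 65 5 21 / 29 13 41 57 / 37 53 33 17 / 25 9 61 45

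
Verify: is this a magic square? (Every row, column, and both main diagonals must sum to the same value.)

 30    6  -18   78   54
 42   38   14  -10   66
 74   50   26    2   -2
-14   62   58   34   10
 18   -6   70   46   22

Row 1: 30 + 6 + (-18) + 78 + 54 = 150.
Row 2: 42 + 38 + 14 + (-10) + 66 = 150.
Row 3: 74 + 50 + 26 + 2 + (-2) = 150.
Row 4: -14 + 62 + 58 + 34 + 10 = 150.
Row 5: 18 + (-6) + 70 + 46 + 22 = 150.
Column 1: 30 + 42 + 74 + (-14) + 18 = 150.
Column 2: 6 + 38 + 50 + 62 + (-6) = 150.
Column 3: -18 + 14 + 26 + 58 + 70 = 150.
Column 4: 78 + (-10) + 2 + 34 + 46 = 150.
Column 5: 54 + 66 + (-2) + 10 + 22 = 150.
Main diagonal: 30 + 38 + 26 + 34 + 22 = 150.
Anti-diagonal: 54 + (-10) + 26 + 62 + 18 = 150.
All lines sum to 150.

Yes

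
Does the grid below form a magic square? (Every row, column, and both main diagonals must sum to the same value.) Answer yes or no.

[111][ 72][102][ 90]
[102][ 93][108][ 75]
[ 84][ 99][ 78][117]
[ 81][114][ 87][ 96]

No — row 3 sums to 378 but column 3 sums to 375.

Row 1: 111 + 72 + 102 + 90 = 375.
Row 2: 102 + 93 + 108 + 75 = 378.
Row 3: 84 + 99 + 78 + 117 = 378.
Row 4: 81 + 114 + 87 + 96 = 378.
Column 1: 111 + 102 + 84 + 81 = 378.
Column 2: 72 + 93 + 99 + 114 = 378.
Column 3: 102 + 108 + 78 + 87 = 375.
Column 4: 90 + 75 + 117 + 96 = 378.
Main diagonal: 111 + 93 + 78 + 96 = 378.
Anti-diagonal: 90 + 108 + 99 + 81 = 378.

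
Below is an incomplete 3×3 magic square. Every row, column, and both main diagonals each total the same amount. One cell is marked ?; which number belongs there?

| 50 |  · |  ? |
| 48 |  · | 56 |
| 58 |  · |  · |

Column 1 is complete and sums to 156; that is the magic constant.
Using row 2: 48 + 56 + ? → (2,2) = 156 − 104 = 52.
Main diagonal needs 156; the known cells sum to 102, so (3,3) = 54.
Anti-diagonal needs 156; the known cells sum to 110, so (1,3) = 46.

46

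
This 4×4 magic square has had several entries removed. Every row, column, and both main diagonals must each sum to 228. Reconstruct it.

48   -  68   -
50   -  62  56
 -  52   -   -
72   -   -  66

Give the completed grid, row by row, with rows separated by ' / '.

Using row 2: 50 + 62 + 56 + ? → (2,2) = 228 − 168 = 60.
Column 1 must total 228; the given cells sum to 170, so (3,1) = 58.
Main diagonal must total 228; the given cells sum to 174, so (3,3) = 54.
The remaining cell in anti-diagonal is (1,4) = 228 − 186 = 42.
From row 1, 228 − (48 + 68 + 42) gives (1,2) = 70.
Row 3: 58 + 52 + 54 + ? = 228, so (3,4) = 64.
Column 2: 70 + 60 + 52 + ? = 228, so (4,2) = 46.
From column 3, 228 − (68 + 62 + 54) gives (4,3) = 44.

48 70 68 42 / 50 60 62 56 / 58 52 54 64 / 72 46 44 66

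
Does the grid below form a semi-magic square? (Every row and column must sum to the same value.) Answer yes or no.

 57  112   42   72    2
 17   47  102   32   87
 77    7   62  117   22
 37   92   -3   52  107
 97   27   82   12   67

Row 1: 57 + 112 + 42 + 72 + 2 = 285.
Row 2: 17 + 47 + 102 + 32 + 87 = 285.
Row 3: 77 + 7 + 62 + 117 + 22 = 285.
Row 4: 37 + 92 + (-3) + 52 + 107 = 285.
Row 5: 97 + 27 + 82 + 12 + 67 = 285.
Column 1: 57 + 17 + 77 + 37 + 97 = 285.
Column 2: 112 + 47 + 7 + 92 + 27 = 285.
Column 3: 42 + 102 + 62 + (-3) + 82 = 285.
Column 4: 72 + 32 + 117 + 52 + 12 = 285.
Column 5: 2 + 87 + 22 + 107 + 67 = 285.
All lines sum to 285.

Yes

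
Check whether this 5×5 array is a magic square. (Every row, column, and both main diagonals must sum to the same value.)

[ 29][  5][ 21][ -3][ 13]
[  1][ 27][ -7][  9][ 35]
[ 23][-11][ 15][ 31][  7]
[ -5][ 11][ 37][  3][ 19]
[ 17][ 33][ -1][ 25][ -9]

Row 1: 29 + 5 + 21 + (-3) + 13 = 65.
Row 2: 1 + 27 + (-7) + 9 + 35 = 65.
Row 3: 23 + (-11) + 15 + 31 + 7 = 65.
Row 4: -5 + 11 + 37 + 3 + 19 = 65.
Row 5: 17 + 33 + (-1) + 25 + (-9) = 65.
Column 1: 29 + 1 + 23 + (-5) + 17 = 65.
Column 2: 5 + 27 + (-11) + 11 + 33 = 65.
Column 3: 21 + (-7) + 15 + 37 + (-1) = 65.
Column 4: -3 + 9 + 31 + 3 + 25 = 65.
Column 5: 13 + 35 + 7 + 19 + (-9) = 65.
Main diagonal: 29 + 27 + 15 + 3 + (-9) = 65.
Anti-diagonal: 13 + 9 + 15 + 11 + 17 = 65.
All lines sum to 65.

Yes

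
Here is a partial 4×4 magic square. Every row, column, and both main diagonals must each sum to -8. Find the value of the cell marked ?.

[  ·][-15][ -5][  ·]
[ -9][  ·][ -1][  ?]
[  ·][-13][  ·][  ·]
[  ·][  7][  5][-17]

-11

Row 4 must total -8; the given cells sum to -5, so (4,1) = -3.
From column 2, -8 − (-15 + (-13) + 7) gives (2,2) = 13.
The remaining cell in column 3 is (3,3) = -8 − (-1) = -7.
Main diagonal: 13 + (-7) + (-17) + ? = -8, so (1,1) = 3.
Using anti-diagonal: -1 + (-13) + (-3) + ? → (1,4) = -8 − (-17) = 9.
Using row 2: -9 + 13 + (-1) + ? → (2,4) = -8 − 3 = -11.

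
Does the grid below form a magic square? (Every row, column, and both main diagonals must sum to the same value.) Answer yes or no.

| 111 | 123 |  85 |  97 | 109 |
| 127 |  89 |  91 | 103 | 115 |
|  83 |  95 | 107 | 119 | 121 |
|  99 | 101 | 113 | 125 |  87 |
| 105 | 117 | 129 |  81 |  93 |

Row 1: 111 + 123 + 85 + 97 + 109 = 525.
Row 2: 127 + 89 + 91 + 103 + 115 = 525.
Row 3: 83 + 95 + 107 + 119 + 121 = 525.
Row 4: 99 + 101 + 113 + 125 + 87 = 525.
Row 5: 105 + 117 + 129 + 81 + 93 = 525.
Column 1: 111 + 127 + 83 + 99 + 105 = 525.
Column 2: 123 + 89 + 95 + 101 + 117 = 525.
Column 3: 85 + 91 + 107 + 113 + 129 = 525.
Column 4: 97 + 103 + 119 + 125 + 81 = 525.
Column 5: 109 + 115 + 121 + 87 + 93 = 525.
Main diagonal: 111 + 89 + 107 + 125 + 93 = 525.
Anti-diagonal: 109 + 103 + 107 + 101 + 105 = 525.
All lines sum to 525.

Yes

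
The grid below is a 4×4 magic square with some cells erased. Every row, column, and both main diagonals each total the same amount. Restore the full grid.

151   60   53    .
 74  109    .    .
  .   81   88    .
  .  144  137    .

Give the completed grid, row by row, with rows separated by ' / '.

Column 2 is already complete: 60 + 109 + 81 + 144 = 394, so that is the magic constant.
The remaining cell in row 1 is (1,4) = 394 − 264 = 130.
Column 3 needs 394; the known cells sum to 278, so (2,3) = 116.
Using main diagonal: 151 + 109 + 88 + ? → (4,4) = 394 − 348 = 46.
From anti-diagonal, 394 − (130 + 116 + 81) gives (4,1) = 67.
Row 2: 74 + 109 + 116 + ? = 394, so (2,4) = 95.
Column 1 must total 394; the given cells sum to 292, so (3,1) = 102.
The remaining cell in column 4 is (3,4) = 394 − 271 = 123.

151 60 53 130 / 74 109 116 95 / 102 81 88 123 / 67 144 137 46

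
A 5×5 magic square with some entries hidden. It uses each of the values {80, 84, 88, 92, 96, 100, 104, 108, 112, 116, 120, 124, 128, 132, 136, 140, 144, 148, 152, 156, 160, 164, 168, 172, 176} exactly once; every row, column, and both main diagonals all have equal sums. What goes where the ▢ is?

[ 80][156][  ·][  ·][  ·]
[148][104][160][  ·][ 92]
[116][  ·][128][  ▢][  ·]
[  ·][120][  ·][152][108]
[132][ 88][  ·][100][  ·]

The 25 entries sum to 3200, so each line sums to 3200/5 = 640.
The remaining cell in row 2 is (2,4) = 640 − 504 = 136.
Column 1 must total 640; the given cells sum to 476, so (4,1) = 164.
From column 2, 640 − (156 + 104 + 120 + 88) gives (3,2) = 172.
Main diagonal needs 640; the known cells sum to 464, so (5,5) = 176.
From anti-diagonal, 640 − (136 + 128 + 120 + 132) gives (1,5) = 124.
Using row 4: 164 + 120 + 152 + 108 + ? → (4,3) = 640 − 544 = 96.
Row 5: 132 + 88 + 100 + 176 + ? = 640, so (5,3) = 144.
Column 3 must total 640; the given cells sum to 528, so (1,3) = 112.
Using column 5: 124 + 92 + 108 + 176 + ? → (3,5) = 640 − 500 = 140.
The remaining cell in row 1 is (1,4) = 640 − 472 = 168.
From row 3, 640 − (116 + 172 + 128 + 140) gives (3,4) = 84.

84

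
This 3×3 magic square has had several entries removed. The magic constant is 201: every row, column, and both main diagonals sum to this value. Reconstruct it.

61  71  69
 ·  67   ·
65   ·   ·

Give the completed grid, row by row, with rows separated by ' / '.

Column 1: 61 + 65 + ? = 201, so (2,1) = 75.
The remaining cell in column 2 is (3,2) = 201 − 138 = 63.
Main diagonal: 61 + 67 + ? = 201, so (3,3) = 73.
Row 2: 75 + 67 + ? = 201, so (2,3) = 59.

61 71 69 / 75 67 59 / 65 63 73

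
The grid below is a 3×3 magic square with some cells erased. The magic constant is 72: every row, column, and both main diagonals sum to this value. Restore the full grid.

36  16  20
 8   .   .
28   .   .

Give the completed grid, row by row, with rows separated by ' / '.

Using anti-diagonal: 20 + 28 + ? → (2,2) = 72 − 48 = 24.
Using row 2: 8 + 24 + ? → (2,3) = 72 − 32 = 40.
The remaining cell in column 2 is (3,2) = 72 − 40 = 32.
From column 3, 72 − (20 + 40) gives (3,3) = 12.

36 16 20 / 8 24 40 / 28 32 12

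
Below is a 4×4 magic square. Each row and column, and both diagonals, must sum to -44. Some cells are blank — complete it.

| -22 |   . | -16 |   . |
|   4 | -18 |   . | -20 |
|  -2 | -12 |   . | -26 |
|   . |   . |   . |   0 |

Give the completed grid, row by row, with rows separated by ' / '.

-22 -8 -16 2 / 4 -18 -10 -20 / -2 -12 -4 -26 / -24 -6 -14 0

Using row 2: 4 + (-18) + (-20) + ? → (2,3) = -44 − (-34) = -10.
From row 3, -44 − (-2 + (-12) + (-26)) gives (3,3) = -4.
Column 1: -22 + 4 + (-2) + ? = -44, so (4,1) = -24.
The remaining cell in column 3 is (4,3) = -44 − (-30) = -14.
The remaining cell in column 4 is (1,4) = -44 − (-46) = 2.
The remaining cell in row 1 is (1,2) = -44 − (-36) = -8.
Using row 4: -24 + (-14) + 0 + ? → (4,2) = -44 − (-38) = -6.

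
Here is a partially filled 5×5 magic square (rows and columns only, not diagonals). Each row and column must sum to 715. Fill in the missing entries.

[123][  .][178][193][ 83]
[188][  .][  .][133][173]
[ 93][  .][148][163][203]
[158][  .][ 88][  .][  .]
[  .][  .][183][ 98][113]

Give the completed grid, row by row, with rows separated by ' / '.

Row 1 needs 715; the known cells sum to 577, so (1,2) = 138.
Row 3 must total 715; the given cells sum to 607, so (3,2) = 108.
Column 1 needs 715; the known cells sum to 562, so (5,1) = 153.
Using column 3: 178 + 148 + 88 + 183 + ? → (2,3) = 715 − 597 = 118.
Using column 4: 193 + 133 + 163 + 98 + ? → (4,4) = 715 − 587 = 128.
Column 5 needs 715; the known cells sum to 572, so (4,5) = 143.
Row 2 must total 715; the given cells sum to 612, so (2,2) = 103.
The remaining cell in row 4 is (4,2) = 715 − 517 = 198.
Using row 5: 153 + 183 + 98 + 113 + ? → (5,2) = 715 − 547 = 168.

123 138 178 193 83 / 188 103 118 133 173 / 93 108 148 163 203 / 158 198 88 128 143 / 153 168 183 98 113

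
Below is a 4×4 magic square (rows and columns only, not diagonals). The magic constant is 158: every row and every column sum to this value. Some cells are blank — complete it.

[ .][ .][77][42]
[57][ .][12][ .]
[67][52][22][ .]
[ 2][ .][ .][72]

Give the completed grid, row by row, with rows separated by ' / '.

From row 3, 158 − (67 + 52 + 22) gives (3,4) = 17.
From column 1, 158 − (57 + 67 + 2) gives (1,1) = 32.
Column 3 needs 158; the known cells sum to 111, so (4,3) = 47.
Using column 4: 42 + 17 + 72 + ? → (2,4) = 158 − 131 = 27.
Using row 1: 32 + 77 + 42 + ? → (1,2) = 158 − 151 = 7.
From row 2, 158 − (57 + 12 + 27) gives (2,2) = 62.
From row 4, 158 − (2 + 47 + 72) gives (4,2) = 37.

32 7 77 42 / 57 62 12 27 / 67 52 22 17 / 2 37 47 72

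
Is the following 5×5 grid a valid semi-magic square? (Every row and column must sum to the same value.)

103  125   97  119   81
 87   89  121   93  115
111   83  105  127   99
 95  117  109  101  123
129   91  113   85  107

Row 1: 103 + 125 + 97 + 119 + 81 = 525.
Row 2: 87 + 89 + 121 + 93 + 115 = 505.
Row 3: 111 + 83 + 105 + 127 + 99 = 525.
Row 4: 95 + 117 + 109 + 101 + 123 = 545.
Row 5: 129 + 91 + 113 + 85 + 107 = 525.
Column 1: 103 + 87 + 111 + 95 + 129 = 525.
Column 2: 125 + 89 + 83 + 117 + 91 = 505.
Column 3: 97 + 121 + 105 + 109 + 113 = 545.
Column 4: 119 + 93 + 127 + 101 + 85 = 525.
Column 5: 81 + 115 + 99 + 123 + 107 = 525.

No — row 4 sums to 545 but row 2 sums to 505.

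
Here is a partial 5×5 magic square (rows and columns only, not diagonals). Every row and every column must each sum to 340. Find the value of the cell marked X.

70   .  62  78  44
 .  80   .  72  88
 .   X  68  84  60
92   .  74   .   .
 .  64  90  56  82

52

From row 1, 340 − (70 + 62 + 78 + 44) gives (1,2) = 86.
Using row 5: 64 + 90 + 56 + 82 + ? → (5,1) = 340 − 292 = 48.
Column 3: 62 + 68 + 74 + 90 + ? = 340, so (2,3) = 46.
Column 4: 78 + 72 + 84 + 56 + ? = 340, so (4,4) = 50.
From column 5, 340 − (44 + 88 + 60 + 82) gives (4,5) = 66.
Row 2: 80 + 46 + 72 + 88 + ? = 340, so (2,1) = 54.
Row 4 needs 340; the known cells sum to 282, so (4,2) = 58.
From column 1, 340 − (70 + 54 + 92 + 48) gives (3,1) = 76.
From column 2, 340 − (86 + 80 + 58 + 64) gives (3,2) = 52.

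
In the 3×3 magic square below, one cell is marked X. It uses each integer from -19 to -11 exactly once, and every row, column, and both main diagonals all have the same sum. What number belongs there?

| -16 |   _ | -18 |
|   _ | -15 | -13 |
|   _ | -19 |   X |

-14

The entries are -19 through -11, which sum to -135, so each line sums to -135/3 = -45.
The remaining cell in row 1 is (1,2) = -45 − (-34) = -11.
From row 2, -45 − (-15 + (-13)) gives (2,1) = -17.
Column 1 needs -45; the known cells sum to -33, so (3,1) = -12.
Using column 3: -18 + (-13) + ? → (3,3) = -45 − (-31) = -14.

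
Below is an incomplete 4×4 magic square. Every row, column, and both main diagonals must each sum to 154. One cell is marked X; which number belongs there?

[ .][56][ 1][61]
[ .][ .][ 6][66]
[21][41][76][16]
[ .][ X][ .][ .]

Row 1: 56 + 1 + 61 + ? = 154, so (1,1) = 36.
Column 3 needs 154; the known cells sum to 83, so (4,3) = 71.
Using column 4: 61 + 66 + 16 + ? → (4,4) = 154 − 143 = 11.
Main diagonal must total 154; the given cells sum to 123, so (2,2) = 31.
Using anti-diagonal: 61 + 6 + 41 + ? → (4,1) = 154 − 108 = 46.
The remaining cell in row 2 is (2,1) = 154 − 103 = 51.
The remaining cell in row 4 is (4,2) = 154 − 128 = 26.

26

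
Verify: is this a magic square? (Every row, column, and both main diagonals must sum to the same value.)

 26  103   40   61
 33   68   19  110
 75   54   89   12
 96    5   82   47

Yes

Row 1: 26 + 103 + 40 + 61 = 230.
Row 2: 33 + 68 + 19 + 110 = 230.
Row 3: 75 + 54 + 89 + 12 = 230.
Row 4: 96 + 5 + 82 + 47 = 230.
Column 1: 26 + 33 + 75 + 96 = 230.
Column 2: 103 + 68 + 54 + 5 = 230.
Column 3: 40 + 19 + 89 + 82 = 230.
Column 4: 61 + 110 + 12 + 47 = 230.
Main diagonal: 26 + 68 + 89 + 47 = 230.
Anti-diagonal: 61 + 19 + 54 + 96 = 230.
All lines sum to 230.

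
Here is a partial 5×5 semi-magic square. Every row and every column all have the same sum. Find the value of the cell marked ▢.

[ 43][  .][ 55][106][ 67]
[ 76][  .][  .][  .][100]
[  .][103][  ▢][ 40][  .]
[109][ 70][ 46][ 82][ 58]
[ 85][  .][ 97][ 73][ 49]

Row 4 is complete and sums to 365; that is the magic constant.
Using row 1: 43 + 55 + 106 + 67 + ? → (1,2) = 365 − 271 = 94.
Using row 5: 85 + 97 + 73 + 49 + ? → (5,2) = 365 − 304 = 61.
Column 1: 43 + 76 + 109 + 85 + ? = 365, so (3,1) = 52.
Column 2 must total 365; the given cells sum to 328, so (2,2) = 37.
Using column 4: 106 + 40 + 82 + 73 + ? → (2,4) = 365 − 301 = 64.
Using column 5: 67 + 100 + 58 + 49 + ? → (3,5) = 365 − 274 = 91.
Row 2: 76 + 37 + 64 + 100 + ? = 365, so (2,3) = 88.
The remaining cell in row 3 is (3,3) = 365 − 286 = 79.

79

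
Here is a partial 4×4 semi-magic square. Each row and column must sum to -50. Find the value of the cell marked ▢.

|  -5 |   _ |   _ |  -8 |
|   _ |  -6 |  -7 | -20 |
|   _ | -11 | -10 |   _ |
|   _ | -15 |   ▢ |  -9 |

-14

Row 2 must total -50; the given cells sum to -33, so (2,1) = -17.
Column 2 needs -50; the known cells sum to -32, so (1,2) = -18.
Using column 4: -8 + (-20) + (-9) + ? → (3,4) = -50 − (-37) = -13.
Row 1 needs -50; the known cells sum to -31, so (1,3) = -19.
Row 3 needs -50; the known cells sum to -34, so (3,1) = -16.
From column 1, -50 − (-5 + (-17) + (-16)) gives (4,1) = -12.
Column 3: -19 + (-7) + (-10) + ? = -50, so (4,3) = -14.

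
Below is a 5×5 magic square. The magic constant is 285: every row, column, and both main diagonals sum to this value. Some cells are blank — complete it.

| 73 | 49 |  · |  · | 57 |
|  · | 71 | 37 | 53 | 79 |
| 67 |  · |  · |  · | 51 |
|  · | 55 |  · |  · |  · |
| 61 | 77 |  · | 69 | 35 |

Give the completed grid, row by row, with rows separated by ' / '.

Row 2 must total 285; the given cells sum to 240, so (2,1) = 45.
Row 5 needs 285; the known cells sum to 242, so (5,3) = 43.
Using column 1: 73 + 45 + 67 + 61 + ? → (4,1) = 285 − 246 = 39.
Column 2 needs 285; the known cells sum to 252, so (3,2) = 33.
From column 5, 285 − (57 + 79 + 51 + 35) gives (4,5) = 63.
The remaining cell in anti-diagonal is (3,3) = 285 − 226 = 59.
The remaining cell in row 3 is (3,4) = 285 − 210 = 75.
Main diagonal: 73 + 71 + 59 + 35 + ? = 285, so (4,4) = 47.
From row 4, 285 − (39 + 55 + 47 + 63) gives (4,3) = 81.
The remaining cell in column 3 is (1,3) = 285 − 220 = 65.
Column 4 needs 285; the known cells sum to 244, so (1,4) = 41.

73 49 65 41 57 / 45 71 37 53 79 / 67 33 59 75 51 / 39 55 81 47 63 / 61 77 43 69 35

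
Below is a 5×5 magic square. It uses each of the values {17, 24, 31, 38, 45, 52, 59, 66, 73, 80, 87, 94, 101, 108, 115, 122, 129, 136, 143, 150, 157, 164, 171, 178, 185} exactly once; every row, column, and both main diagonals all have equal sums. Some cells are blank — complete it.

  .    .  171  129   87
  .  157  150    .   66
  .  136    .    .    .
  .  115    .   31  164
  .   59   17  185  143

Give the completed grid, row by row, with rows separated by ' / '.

The 25 entries sum to 2525, so each line sums to 2525/5 = 505.
Row 5 needs 505; the known cells sum to 404, so (5,1) = 101.
The remaining cell in column 2 is (1,2) = 505 − 467 = 38.
Column 5: 87 + 66 + 164 + 143 + ? = 505, so (3,5) = 45.
The remaining cell in row 1 is (1,1) = 505 − 425 = 80.
From main diagonal, 505 − (80 + 157 + 31 + 143) gives (3,3) = 94.
From anti-diagonal, 505 − (87 + 94 + 115 + 101) gives (2,4) = 108.
Row 2: 157 + 150 + 108 + 66 + ? = 505, so (2,1) = 24.
Using column 3: 171 + 150 + 94 + 17 + ? → (4,3) = 505 − 432 = 73.
Using column 4: 129 + 108 + 31 + 185 + ? → (3,4) = 505 − 453 = 52.
The remaining cell in row 3 is (3,1) = 505 − 327 = 178.
Row 4: 115 + 73 + 31 + 164 + ? = 505, so (4,1) = 122.

80 38 171 129 87 / 24 157 150 108 66 / 178 136 94 52 45 / 122 115 73 31 164 / 101 59 17 185 143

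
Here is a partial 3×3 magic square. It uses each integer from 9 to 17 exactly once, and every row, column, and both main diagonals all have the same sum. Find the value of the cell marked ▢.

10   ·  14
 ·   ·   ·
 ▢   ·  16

12

The entries are 9 through 17, which sum to 117, so each line sums to 117/3 = 39.
Row 1 must total 39; the given cells sum to 24, so (1,2) = 15.
Column 3: 14 + 16 + ? = 39, so (2,3) = 9.
Main diagonal: 10 + 16 + ? = 39, so (2,2) = 13.
Using anti-diagonal: 14 + 13 + ? → (3,1) = 39 − 27 = 12.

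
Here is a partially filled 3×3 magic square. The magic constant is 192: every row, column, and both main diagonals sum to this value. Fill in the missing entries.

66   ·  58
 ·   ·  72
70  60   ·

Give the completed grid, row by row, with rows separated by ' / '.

66 68 58 / 56 64 72 / 70 60 62

From row 1, 192 − (66 + 58) gives (1,2) = 68.
Using row 3: 70 + 60 + ? → (3,3) = 192 − 130 = 62.
Column 1: 66 + 70 + ? = 192, so (2,1) = 56.
Column 2: 68 + 60 + ? = 192, so (2,2) = 64.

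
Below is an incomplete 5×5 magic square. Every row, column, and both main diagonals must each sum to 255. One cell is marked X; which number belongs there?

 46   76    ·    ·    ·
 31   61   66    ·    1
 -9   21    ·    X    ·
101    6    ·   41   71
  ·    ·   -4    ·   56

81

Row 2 needs 255; the known cells sum to 159, so (2,4) = 96.
Row 4: 101 + 6 + 41 + 71 + ? = 255, so (4,3) = 36.
The remaining cell in column 1 is (5,1) = 255 − 169 = 86.
From column 2, 255 − (76 + 61 + 21 + 6) gives (5,2) = 91.
Main diagonal: 46 + 61 + 41 + 56 + ? = 255, so (3,3) = 51.
From anti-diagonal, 255 − (96 + 51 + 6 + 86) gives (1,5) = 16.
Row 5 must total 255; the given cells sum to 229, so (5,4) = 26.
Column 3: 66 + 51 + 36 + (-4) + ? = 255, so (1,3) = 106.
Column 5 needs 255; the known cells sum to 144, so (3,5) = 111.
The remaining cell in row 1 is (1,4) = 255 − 244 = 11.
Row 3 needs 255; the known cells sum to 174, so (3,4) = 81.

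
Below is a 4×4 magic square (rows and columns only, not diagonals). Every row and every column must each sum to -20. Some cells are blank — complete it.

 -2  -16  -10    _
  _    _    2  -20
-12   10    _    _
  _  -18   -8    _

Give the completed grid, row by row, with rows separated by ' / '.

Row 1: -2 + (-16) + (-10) + ? = -20, so (1,4) = 8.
Using column 2: -16 + 10 + (-18) + ? → (2,2) = -20 − (-24) = 4.
Using column 3: -10 + 2 + (-8) + ? → (3,3) = -20 − (-16) = -4.
Row 2 needs -20; the known cells sum to -14, so (2,1) = -6.
From row 3, -20 − (-12 + 10 + (-4)) gives (3,4) = -14.
From column 1, -20 − (-2 + (-6) + (-12)) gives (4,1) = 0.
From column 4, -20 − (8 + (-20) + (-14)) gives (4,4) = 6.

-2 -16 -10 8 / -6 4 2 -20 / -12 10 -4 -14 / 0 -18 -8 6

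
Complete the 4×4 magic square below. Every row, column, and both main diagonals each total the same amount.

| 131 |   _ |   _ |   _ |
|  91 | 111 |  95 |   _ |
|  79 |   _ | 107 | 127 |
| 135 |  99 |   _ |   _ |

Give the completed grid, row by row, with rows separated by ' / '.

131 103 119 83 / 91 111 95 139 / 79 123 107 127 / 135 99 115 87

Column 1 is already complete: 131 + 91 + 79 + 135 = 436, so that is the magic constant.
The remaining cell in row 2 is (2,4) = 436 − 297 = 139.
Using row 3: 79 + 107 + 127 + ? → (3,2) = 436 − 313 = 123.
The remaining cell in column 2 is (1,2) = 436 − 333 = 103.
The remaining cell in main diagonal is (4,4) = 436 − 349 = 87.
From anti-diagonal, 436 − (95 + 123 + 135) gives (1,4) = 83.
Row 1 needs 436; the known cells sum to 317, so (1,3) = 119.
Using row 4: 135 + 99 + 87 + ? → (4,3) = 436 − 321 = 115.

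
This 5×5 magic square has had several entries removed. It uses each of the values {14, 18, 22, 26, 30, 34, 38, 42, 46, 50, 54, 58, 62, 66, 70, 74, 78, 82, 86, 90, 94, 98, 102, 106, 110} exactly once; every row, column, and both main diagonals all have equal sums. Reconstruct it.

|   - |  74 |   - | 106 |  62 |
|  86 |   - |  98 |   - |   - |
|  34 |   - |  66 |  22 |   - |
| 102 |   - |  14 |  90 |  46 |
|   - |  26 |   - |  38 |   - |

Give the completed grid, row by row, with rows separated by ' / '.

The 25 entries sum to 1550, so each line sums to 1550/5 = 310.
Using row 4: 102 + 14 + 90 + 46 + ? → (4,2) = 310 − 252 = 58.
Column 4: 106 + 22 + 90 + 38 + ? = 310, so (2,4) = 54.
Anti-diagonal must total 310; the given cells sum to 240, so (5,1) = 70.
The remaining cell in column 1 is (1,1) = 310 − 292 = 18.
Row 1 needs 310; the known cells sum to 260, so (1,3) = 50.
The remaining cell in column 3 is (5,3) = 310 − 228 = 82.
From row 5, 310 − (70 + 26 + 82 + 38) gives (5,5) = 94.
The remaining cell in main diagonal is (2,2) = 310 − 268 = 42.
Row 2 must total 310; the given cells sum to 280, so (2,5) = 30.
Column 2 needs 310; the known cells sum to 200, so (3,2) = 110.
Using column 5: 62 + 30 + 46 + 94 + ? → (3,5) = 310 − 232 = 78.

18 74 50 106 62 / 86 42 98 54 30 / 34 110 66 22 78 / 102 58 14 90 46 / 70 26 82 38 94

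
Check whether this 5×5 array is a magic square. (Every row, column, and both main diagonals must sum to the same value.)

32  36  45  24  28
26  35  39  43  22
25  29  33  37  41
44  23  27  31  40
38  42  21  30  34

Row 1: 32 + 36 + 45 + 24 + 28 = 165.
Row 2: 26 + 35 + 39 + 43 + 22 = 165.
Row 3: 25 + 29 + 33 + 37 + 41 = 165.
Row 4: 44 + 23 + 27 + 31 + 40 = 165.
Row 5: 38 + 42 + 21 + 30 + 34 = 165.
Column 1: 32 + 26 + 25 + 44 + 38 = 165.
Column 2: 36 + 35 + 29 + 23 + 42 = 165.
Column 3: 45 + 39 + 33 + 27 + 21 = 165.
Column 4: 24 + 43 + 37 + 31 + 30 = 165.
Column 5: 28 + 22 + 41 + 40 + 34 = 165.
Main diagonal: 32 + 35 + 33 + 31 + 34 = 165.
Anti-diagonal: 28 + 43 + 33 + 23 + 38 = 165.
All lines sum to 165.

Yes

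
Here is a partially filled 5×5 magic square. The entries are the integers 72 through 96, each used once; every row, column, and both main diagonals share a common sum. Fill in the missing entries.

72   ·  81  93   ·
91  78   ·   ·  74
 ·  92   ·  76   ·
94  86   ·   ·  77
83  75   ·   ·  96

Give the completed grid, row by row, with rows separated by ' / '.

The entries are 72 through 96, which sum to 2100, so each line sums to 2100/5 = 420.
Using column 1: 72 + 91 + 94 + 83 + ? → (3,1) = 420 − 340 = 80.
Column 2 needs 420; the known cells sum to 331, so (1,2) = 89.
The remaining cell in row 1 is (1,5) = 420 − 335 = 85.
The remaining cell in column 5 is (3,5) = 420 − 332 = 88.
Using row 3: 80 + 92 + 76 + 88 + ? → (3,3) = 420 − 336 = 84.
Main diagonal must total 420; the given cells sum to 330, so (4,4) = 90.
Using anti-diagonal: 85 + 84 + 86 + 83 + ? → (2,4) = 420 − 338 = 82.
Row 2 needs 420; the known cells sum to 325, so (2,3) = 95.
Row 4 needs 420; the known cells sum to 347, so (4,3) = 73.
The remaining cell in column 3 is (5,3) = 420 − 333 = 87.
From column 4, 420 − (93 + 82 + 76 + 90) gives (5,4) = 79.

72 89 81 93 85 / 91 78 95 82 74 / 80 92 84 76 88 / 94 86 73 90 77 / 83 75 87 79 96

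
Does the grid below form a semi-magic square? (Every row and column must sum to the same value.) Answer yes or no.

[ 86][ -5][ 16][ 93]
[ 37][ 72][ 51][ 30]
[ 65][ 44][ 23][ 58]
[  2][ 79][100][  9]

Row 1: 86 + (-5) + 16 + 93 = 190.
Row 2: 37 + 72 + 51 + 30 = 190.
Row 3: 65 + 44 + 23 + 58 = 190.
Row 4: 2 + 79 + 100 + 9 = 190.
Column 1: 86 + 37 + 65 + 2 = 190.
Column 2: -5 + 72 + 44 + 79 = 190.
Column 3: 16 + 51 + 23 + 100 = 190.
Column 4: 93 + 30 + 58 + 9 = 190.
All lines sum to 190.

Yes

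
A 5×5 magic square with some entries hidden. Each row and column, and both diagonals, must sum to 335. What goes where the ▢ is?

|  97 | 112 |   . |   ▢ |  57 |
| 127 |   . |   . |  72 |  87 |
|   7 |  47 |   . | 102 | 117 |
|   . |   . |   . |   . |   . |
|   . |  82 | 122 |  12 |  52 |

Row 3 needs 335; the known cells sum to 273, so (3,3) = 62.
From row 5, 335 − (82 + 122 + 12 + 52) gives (5,1) = 67.
From column 1, 335 − (97 + 127 + 7 + 67) gives (4,1) = 37.
Using column 5: 57 + 87 + 117 + 52 + ? → (4,5) = 335 − 313 = 22.
Anti-diagonal needs 335; the known cells sum to 258, so (4,2) = 77.
From column 2, 335 − (112 + 47 + 77 + 82) gives (2,2) = 17.
Main diagonal: 97 + 17 + 62 + 52 + ? = 335, so (4,4) = 107.
Row 2 needs 335; the known cells sum to 303, so (2,3) = 32.
Row 4 needs 335; the known cells sum to 243, so (4,3) = 92.
From column 3, 335 − (32 + 62 + 92 + 122) gives (1,3) = 27.
Column 4 needs 335; the known cells sum to 293, so (1,4) = 42.

42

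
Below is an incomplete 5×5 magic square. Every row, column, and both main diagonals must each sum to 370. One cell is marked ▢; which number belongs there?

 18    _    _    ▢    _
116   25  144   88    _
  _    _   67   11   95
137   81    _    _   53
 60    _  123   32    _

130

Row 2 needs 370; the known cells sum to 373, so (2,5) = -3.
Column 1: 18 + 116 + 137 + 60 + ? = 370, so (3,1) = 39.
Using anti-diagonal: 88 + 67 + 81 + 60 + ? → (1,5) = 370 − 296 = 74.
Row 3: 39 + 67 + 11 + 95 + ? = 370, so (3,2) = 158.
From column 5, 370 − (74 + (-3) + 95 + 53) gives (5,5) = 151.
Main diagonal needs 370; the known cells sum to 261, so (4,4) = 109.
Row 4 needs 370; the known cells sum to 380, so (4,3) = -10.
Row 5 must total 370; the given cells sum to 366, so (5,2) = 4.
Column 2 must total 370; the given cells sum to 268, so (1,2) = 102.
From column 3, 370 − (144 + 67 + (-10) + 123) gives (1,3) = 46.
Column 4: 88 + 11 + 109 + 32 + ? = 370, so (1,4) = 130.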